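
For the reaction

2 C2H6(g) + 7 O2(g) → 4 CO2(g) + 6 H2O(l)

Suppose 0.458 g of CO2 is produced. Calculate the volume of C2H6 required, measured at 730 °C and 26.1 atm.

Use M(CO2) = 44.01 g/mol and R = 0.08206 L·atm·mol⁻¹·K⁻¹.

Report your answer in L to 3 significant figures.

0.0164 L

n(CO2) = 0.4580 / 44.01 = 0.01041 mol
n(C2H6) = (2/4) × 0.01041 = 0.005205 mol
V = nRT/P = 0.005205 × 0.08206 × 1003.15 / 26.1 = 0.01642 L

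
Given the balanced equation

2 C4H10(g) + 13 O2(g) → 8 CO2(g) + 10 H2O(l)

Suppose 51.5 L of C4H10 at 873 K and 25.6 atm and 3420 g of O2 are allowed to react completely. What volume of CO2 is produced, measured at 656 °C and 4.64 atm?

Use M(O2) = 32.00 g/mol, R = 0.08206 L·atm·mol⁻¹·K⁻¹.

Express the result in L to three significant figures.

n(C4H10) = PV/RT = (25.6 × 51.5) / (0.08206 × 873) = 18.40 mol
n(O2) = 3420 / 32.00 = 106.9 mol
For 18.40 mol C4H10, stoichiometry requires (13/2) × 18.40 = 119.6 mol O2; 106.9 mol is available, so O2 is limiting.
n(CO2) = (8/13) × 106.9 = 65.78 mol
V(CO2) = nRT/P = 65.78 × 0.08206 × 929.15 / 4.64 = 1081 L

1080 L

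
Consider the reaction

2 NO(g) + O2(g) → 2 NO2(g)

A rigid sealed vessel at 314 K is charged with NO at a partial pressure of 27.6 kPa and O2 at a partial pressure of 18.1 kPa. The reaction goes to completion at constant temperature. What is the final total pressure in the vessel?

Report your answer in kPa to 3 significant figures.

With V and T fixed, P_i ∝ n_i, so the mole ratios apply directly to partial pressures at 314 K.
P(O2) required for 27.6 kPa of NO = (1/2) × 27.6 = 13.80 kPa; available 18.1 kPa, so NO is limiting.
P(O2) remaining = 18.1 − (1/2) × 27.6 = 4.300 kPa
P(gaseous products) = (2)/2 × 27.6 = 27.60 kPa
P_total at 314 K = 4.300 + 27.60 = 31.90 kPa

31.9 kPa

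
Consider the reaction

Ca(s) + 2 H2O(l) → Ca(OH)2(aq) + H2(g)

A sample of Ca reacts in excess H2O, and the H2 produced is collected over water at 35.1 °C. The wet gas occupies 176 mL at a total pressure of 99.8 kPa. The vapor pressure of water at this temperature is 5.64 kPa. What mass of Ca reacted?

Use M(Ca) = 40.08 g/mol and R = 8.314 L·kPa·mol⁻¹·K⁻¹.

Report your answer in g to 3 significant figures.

P(H2) = 99.8 − 5.64 = 94.16 kPa
n(H2) = PV/RT = (94.16 × 0.1760) / (8.314 × 308.25) = 0.006466 mol
n(Ca) = (1/1) × 0.006466 = 0.006466 mol
m(Ca) = 0.006466 × 40.08 = 0.2592 g

0.259 g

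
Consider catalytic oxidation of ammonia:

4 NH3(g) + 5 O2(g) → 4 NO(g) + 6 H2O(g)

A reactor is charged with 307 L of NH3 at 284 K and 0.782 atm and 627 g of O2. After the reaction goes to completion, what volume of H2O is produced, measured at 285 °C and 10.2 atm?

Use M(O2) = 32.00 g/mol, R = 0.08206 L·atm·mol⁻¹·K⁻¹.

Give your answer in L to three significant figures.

69.4 L

n(NH3) = PV/RT = (0.782 × 307) / (0.08206 × 284) = 10.30 mol
n(O2) = 627 / 32.00 = 19.59 mol
For 10.30 mol NH3, stoichiometry requires (5/4) × 10.30 = 12.88 mol O2; 19.59 mol is available, so NH3 is limiting.
n(H2O) = (6/4) × 10.30 = 15.45 mol
V(H2O) = nRT/P = 15.45 × 0.08206 × 558.15 / 10.2 = 69.38 L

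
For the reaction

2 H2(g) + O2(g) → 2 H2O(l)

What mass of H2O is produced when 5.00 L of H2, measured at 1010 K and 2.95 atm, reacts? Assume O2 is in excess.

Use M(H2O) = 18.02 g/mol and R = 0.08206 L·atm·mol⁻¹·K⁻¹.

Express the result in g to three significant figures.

n(H2) = PV/RT = (2.95 × 5.00) / (0.08206 × 1010) = 0.1780 mol
n(H2O) = (2/2) × 0.1780 = 0.1780 mol
m(H2O) = 0.1780 × 18.02 = 3.208 g

3.21 g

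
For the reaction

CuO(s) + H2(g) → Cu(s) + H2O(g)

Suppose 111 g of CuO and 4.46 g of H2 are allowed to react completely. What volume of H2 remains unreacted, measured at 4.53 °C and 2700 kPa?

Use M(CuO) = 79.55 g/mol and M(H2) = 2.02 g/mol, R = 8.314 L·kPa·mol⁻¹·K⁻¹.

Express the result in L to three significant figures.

0.695 L

n(CuO) = 111 / 79.55 = 1.395 mol
n(H2) = 4.46 / 2.02 = 2.208 mol
For 1.395 mol CuO, stoichiometry requires (1/1) × 1.395 = 1.395 mol H2; 2.208 mol is available, so CuO is limiting.
n(H2) consumed = (1/1) × 1.395 = 1.395 mol; remaining = 2.208 − 1.395 = 0.8130 mol
V(H2) = nRT/P = 0.8130 × 8.314 × 277.68 / 2700 = 0.6952 L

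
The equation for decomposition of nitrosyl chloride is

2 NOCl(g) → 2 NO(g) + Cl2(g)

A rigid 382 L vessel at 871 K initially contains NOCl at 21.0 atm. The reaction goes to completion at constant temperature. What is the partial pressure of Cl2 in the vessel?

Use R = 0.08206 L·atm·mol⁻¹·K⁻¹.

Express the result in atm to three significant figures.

10.5 atm

n(NOCl)₀ = PV/RT = (21.0 × 382) / (0.08206 × 871) = 112.2 mol
n(Cl2) = (1/2) × 112.2 = 56.10 mol
P(Cl2) = nRT/V = 56.10 × 0.08206 × 871 / 382 = 10.50 atm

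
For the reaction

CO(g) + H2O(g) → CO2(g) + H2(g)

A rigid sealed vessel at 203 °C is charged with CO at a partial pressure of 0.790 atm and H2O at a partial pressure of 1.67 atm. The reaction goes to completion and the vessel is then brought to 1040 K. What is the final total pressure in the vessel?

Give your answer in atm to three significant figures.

5.37 atm

With V and T fixed, P_i ∝ n_i, so the mole ratios apply directly to partial pressures at 203 °C.
P(H2O) required for 0.790 atm of CO = (1/1) × 0.790 = 0.7900 atm; available 1.67 atm, so CO is limiting.
P(H2O) remaining = 1.67 − (1/1) × 0.790 = 0.8800 atm
P(gaseous products) = (1+1)/1 × 0.790 = 1.580 atm
P_total at 203 °C = 0.8800 + 1.580 = 2.460 atm
Scaling to 1040 K: P = 2.460 × 1040/476.15 = 5.373 atm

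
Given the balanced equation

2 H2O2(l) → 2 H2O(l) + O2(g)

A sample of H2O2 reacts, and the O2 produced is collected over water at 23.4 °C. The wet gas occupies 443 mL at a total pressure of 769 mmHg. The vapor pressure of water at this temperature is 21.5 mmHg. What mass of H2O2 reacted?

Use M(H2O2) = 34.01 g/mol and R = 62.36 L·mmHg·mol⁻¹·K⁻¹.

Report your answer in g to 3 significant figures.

1.22 g

P(O2) = 769 − 21.5 = 747.5 mmHg
n(O2) = PV/RT = (747.5 × 0.4430) / (62.36 × 296.55) = 0.01791 mol
n(H2O2) = (2/1) × 0.01791 = 0.03582 mol
m(H2O2) = 0.03582 × 34.01 = 1.218 g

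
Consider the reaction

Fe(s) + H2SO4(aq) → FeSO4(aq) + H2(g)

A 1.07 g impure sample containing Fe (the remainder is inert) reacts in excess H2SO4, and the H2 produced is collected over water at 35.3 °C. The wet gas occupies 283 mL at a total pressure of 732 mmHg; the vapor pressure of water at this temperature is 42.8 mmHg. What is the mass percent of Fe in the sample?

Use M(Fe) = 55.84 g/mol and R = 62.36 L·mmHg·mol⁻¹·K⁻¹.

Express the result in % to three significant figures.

P(H2) = 732 − 42.8 = 689.2 mmHg
n(H2) = PV/RT = (689.2 × 0.2830) / (62.36 × 308.45) = 0.01014 mol
n(Fe) = (1/1) × 0.01014 = 0.01014 mol
m(Fe) = 0.01014 × 55.84 = 0.5662 g
%Fe = 0.5662 / 1.07 × 100 = 52.92%

52.9 %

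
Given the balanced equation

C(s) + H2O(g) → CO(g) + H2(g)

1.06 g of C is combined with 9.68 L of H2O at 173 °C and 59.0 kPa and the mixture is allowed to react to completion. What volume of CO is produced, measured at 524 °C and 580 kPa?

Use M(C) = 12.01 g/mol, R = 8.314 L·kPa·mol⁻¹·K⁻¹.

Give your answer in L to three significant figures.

n(C) = 1.06 / 12.01 = 0.08826 mol
n(H2O) = PV/RT = (59.0 × 9.68) / (8.314 × 446.15) = 0.1540 mol
For 0.08826 mol C, stoichiometry requires (1/1) × 0.08826 = 0.08826 mol H2O; 0.1540 mol is available, so C is limiting.
n(CO) = (1/1) × 0.08826 = 0.08826 mol
V(CO) = nRT/P = 0.08826 × 8.314 × 797.15 / 580 = 1.009 L

1.01 L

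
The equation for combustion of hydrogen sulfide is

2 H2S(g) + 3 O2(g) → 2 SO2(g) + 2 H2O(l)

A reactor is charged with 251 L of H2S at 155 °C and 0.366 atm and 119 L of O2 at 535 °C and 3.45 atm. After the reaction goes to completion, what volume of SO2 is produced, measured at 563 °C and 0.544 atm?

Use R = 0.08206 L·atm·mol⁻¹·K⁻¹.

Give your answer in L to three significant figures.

n(H2S) = PV/RT = (0.366 × 251) / (0.08206 × 428.15) = 2.615 mol
n(O2) = PV/RT = (3.45 × 119) / (0.08206 × 808.15) = 6.191 mol
For 2.615 mol H2S, stoichiometry requires (3/2) × 2.615 = 3.923 mol O2; 6.191 mol is available, so H2S is limiting.
n(SO2) = (2/2) × 2.615 = 2.615 mol
V(SO2) = nRT/P = 2.615 × 0.08206 × 836.15 / 0.544 = 329.8 L

330 L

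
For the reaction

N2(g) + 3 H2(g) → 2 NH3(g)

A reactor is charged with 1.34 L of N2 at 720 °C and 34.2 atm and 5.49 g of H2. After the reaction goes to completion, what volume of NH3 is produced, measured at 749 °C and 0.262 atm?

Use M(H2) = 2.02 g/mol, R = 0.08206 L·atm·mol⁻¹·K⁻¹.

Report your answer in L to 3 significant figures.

n(N2) = PV/RT = (34.2 × 1.34) / (0.08206 × 993.15) = 0.5623 mol
n(H2) = 5.49 / 2.02 = 2.718 mol
For 0.5623 mol N2, stoichiometry requires (3/1) × 0.5623 = 1.687 mol H2; 2.718 mol is available, so N2 is limiting.
n(NH3) = (2/1) × 0.5623 = 1.125 mol
V(NH3) = nRT/P = 1.125 × 0.08206 × 1022.15 / 0.262 = 360.2 L

360 L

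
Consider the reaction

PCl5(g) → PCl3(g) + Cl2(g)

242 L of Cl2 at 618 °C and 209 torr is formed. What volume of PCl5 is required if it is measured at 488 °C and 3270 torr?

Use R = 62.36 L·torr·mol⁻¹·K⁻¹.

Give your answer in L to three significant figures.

n(Cl2) = PV/RT = (209 × 242) / (62.36 × 891.15) = 0.9101 mol
n(PCl5) = (1/1) × 0.9101 = 0.9101 mol
V = nRT/P = 0.9101 × 62.36 × 761.15 / 3270 = 13.21 L

13.2 L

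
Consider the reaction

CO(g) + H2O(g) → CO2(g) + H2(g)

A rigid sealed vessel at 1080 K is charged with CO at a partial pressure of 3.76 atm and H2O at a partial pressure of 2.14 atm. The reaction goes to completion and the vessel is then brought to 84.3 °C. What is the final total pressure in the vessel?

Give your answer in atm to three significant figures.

At constant V, partial pressures at 1080 K are proportional to moles, so apply stoichiometry directly to pressures.
P(H2O) required for 3.76 atm of CO = (1/1) × 3.76 = 3.760 atm; available 2.14 atm, so H2O is limiting.
P(CO) remaining = 3.76 − (1/1) × 2.14 = 1.620 atm
P(gaseous products) = (1+1)/1 × 2.14 = 4.280 atm
P_total at 1080 K = 1.620 + 4.280 = 5.900 atm
Scaling to 84.3 °C: P = 5.900 × 357.45/1080 = 1.953 atm

1.95 atm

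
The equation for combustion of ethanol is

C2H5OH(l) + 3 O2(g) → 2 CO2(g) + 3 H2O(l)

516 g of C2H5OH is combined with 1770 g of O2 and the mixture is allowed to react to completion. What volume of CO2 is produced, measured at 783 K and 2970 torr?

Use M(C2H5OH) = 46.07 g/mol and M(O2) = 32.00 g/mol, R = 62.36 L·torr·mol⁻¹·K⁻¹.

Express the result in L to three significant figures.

368 L

n(C2H5OH) = 516 / 46.07 = 11.20 mol
n(O2) = 1770 / 32.00 = 55.31 mol
For 11.20 mol C2H5OH, stoichiometry requires (3/1) × 11.20 = 33.60 mol O2; 55.31 mol is available, so C2H5OH is limiting.
n(CO2) = (2/1) × 11.20 = 22.40 mol
V(CO2) = nRT/P = 22.40 × 62.36 × 783 / 2970 = 368.3 L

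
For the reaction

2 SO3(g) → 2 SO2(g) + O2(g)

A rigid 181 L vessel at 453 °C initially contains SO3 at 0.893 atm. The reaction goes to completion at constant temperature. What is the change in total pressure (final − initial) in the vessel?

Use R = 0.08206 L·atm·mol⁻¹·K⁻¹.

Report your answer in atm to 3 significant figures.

0.447 atm

Since T and V are fixed, P_final/P_initial = n_final/n_initial = 3/2.
P_final = (3/2) × 0.893 = 1.340 atm; ΔP = 1.340 − 0.893 = 0.4470 atm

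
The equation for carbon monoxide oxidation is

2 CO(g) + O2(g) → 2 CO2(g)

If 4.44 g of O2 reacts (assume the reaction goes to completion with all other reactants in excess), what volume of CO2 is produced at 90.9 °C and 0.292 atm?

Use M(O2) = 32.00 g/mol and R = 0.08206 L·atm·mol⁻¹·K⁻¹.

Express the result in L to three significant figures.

28.4 L

n(O2) = 4.440 / 32.00 = 0.1388 mol
n(CO2) = (2/1) × 0.1388 = 0.2776 mol
V = nRT/P = 0.2776 × 0.08206 × 364.05 / 0.292 = 28.40 L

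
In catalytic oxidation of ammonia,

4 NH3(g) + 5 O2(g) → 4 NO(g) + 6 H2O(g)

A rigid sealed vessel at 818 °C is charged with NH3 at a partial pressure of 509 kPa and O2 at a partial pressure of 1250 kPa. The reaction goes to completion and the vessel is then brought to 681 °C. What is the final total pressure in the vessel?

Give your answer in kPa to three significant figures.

1650 kPa

Because the vessel is rigid and T is held at 818 °C, work the stoichiometry in partial pressures (P_i = n_iRT/V).
P(O2) required for 509 kPa of NH3 = (5/4) × 509 = 636.2 kPa; available 1250 kPa, so NH3 is limiting.
P(O2) remaining = 1250 − (5/4) × 509 = 613.8 kPa
P(gaseous products) = (4+6)/4 × 509 = 1272 kPa
P_total at 818 °C = 613.8 + 1272 = 1886 kPa
Scaling to 681 °C: P = 1886 × 954.15/1091.15 = 1649 kPa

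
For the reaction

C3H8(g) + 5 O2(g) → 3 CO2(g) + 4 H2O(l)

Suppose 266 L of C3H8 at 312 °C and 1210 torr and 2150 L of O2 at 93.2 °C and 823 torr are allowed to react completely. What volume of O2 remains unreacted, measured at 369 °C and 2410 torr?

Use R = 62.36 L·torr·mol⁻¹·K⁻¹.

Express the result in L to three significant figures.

n(C3H8) = PV/RT = (1210 × 266) / (62.36 × 585.15) = 8.821 mol
n(O2) = PV/RT = (823 × 2150) / (62.36 × 366.35) = 77.45 mol
For 8.821 mol C3H8, stoichiometry requires (5/1) × 8.821 = 44.10 mol O2; 77.45 mol is available, so C3H8 is limiting.
n(O2) consumed = (5/1) × 8.821 = 44.10 mol; remaining = 77.45 − 44.10 = 33.35 mol
V(O2) = nRT/P = 33.35 × 62.36 × 642.15 / 2410 = 554.1 L

554 L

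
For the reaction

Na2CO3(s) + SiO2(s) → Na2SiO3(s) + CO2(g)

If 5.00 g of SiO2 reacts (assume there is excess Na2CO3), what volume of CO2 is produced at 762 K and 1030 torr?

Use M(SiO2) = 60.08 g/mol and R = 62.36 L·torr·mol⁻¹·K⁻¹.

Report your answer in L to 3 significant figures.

n(SiO2) = 5.000 / 60.08 = 0.08322 mol
n(CO2) = (1/1) × 0.08322 = 0.08322 mol
V = nRT/P = 0.08322 × 62.36 × 762 / 1030 = 3.839 L

3.84 L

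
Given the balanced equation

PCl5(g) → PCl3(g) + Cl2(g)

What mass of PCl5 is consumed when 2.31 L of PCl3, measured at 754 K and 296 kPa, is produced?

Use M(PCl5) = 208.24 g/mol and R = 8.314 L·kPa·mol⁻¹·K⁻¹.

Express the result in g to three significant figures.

22.7 g

n(PCl3) = PV/RT = (296 × 2.31) / (8.314 × 754) = 0.1091 mol
n(PCl5) = (1/1) × 0.1091 = 0.1091 mol
m(PCl5) = 0.1091 × 208.24 = 22.72 g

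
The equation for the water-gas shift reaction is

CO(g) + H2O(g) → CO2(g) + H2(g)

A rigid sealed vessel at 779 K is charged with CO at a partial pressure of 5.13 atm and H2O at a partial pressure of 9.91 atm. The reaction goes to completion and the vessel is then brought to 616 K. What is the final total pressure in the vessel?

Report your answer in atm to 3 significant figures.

With V and T fixed, P_i ∝ n_i, so the mole ratios apply directly to partial pressures at 779 K.
P(H2O) required for 5.13 atm of CO = (1/1) × 5.13 = 5.130 atm; available 9.91 atm, so CO is limiting.
P(H2O) remaining = 9.91 − (1/1) × 5.13 = 4.780 atm
P(gaseous products) = (1+1)/1 × 5.13 = 10.26 atm
P_total at 779 K = 4.780 + 10.26 = 15.04 atm
Scaling to 616 K: P = 15.04 × 616/779 = 11.89 atm

11.9 atm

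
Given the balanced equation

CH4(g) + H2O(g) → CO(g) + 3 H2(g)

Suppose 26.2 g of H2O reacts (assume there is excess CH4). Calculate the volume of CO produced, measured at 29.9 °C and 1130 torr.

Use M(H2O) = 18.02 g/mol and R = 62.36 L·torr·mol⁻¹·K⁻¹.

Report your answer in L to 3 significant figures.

n(H2O) = 26.20 / 18.02 = 1.454 mol
n(CO) = (1/1) × 1.454 = 1.454 mol
V = nRT/P = 1.454 × 62.36 × 303.05 / 1130 = 24.32 L

24.3 L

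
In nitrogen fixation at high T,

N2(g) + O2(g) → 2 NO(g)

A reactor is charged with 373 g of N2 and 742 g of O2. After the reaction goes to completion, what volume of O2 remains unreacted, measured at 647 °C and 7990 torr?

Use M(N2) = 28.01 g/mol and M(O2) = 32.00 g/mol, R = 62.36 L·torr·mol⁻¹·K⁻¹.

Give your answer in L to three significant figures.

n(N2) = 373 / 28.01 = 13.32 mol
n(O2) = 742 / 32.00 = 23.19 mol
For 13.32 mol N2, stoichiometry requires (1/1) × 13.32 = 13.32 mol O2; 23.19 mol is available, so N2 is limiting.
n(O2) consumed = (1/1) × 13.32 = 13.32 mol; remaining = 23.19 − 13.32 = 9.870 mol
V(O2) = nRT/P = 9.870 × 62.36 × 920.15 / 7990 = 70.88 L

70.9 L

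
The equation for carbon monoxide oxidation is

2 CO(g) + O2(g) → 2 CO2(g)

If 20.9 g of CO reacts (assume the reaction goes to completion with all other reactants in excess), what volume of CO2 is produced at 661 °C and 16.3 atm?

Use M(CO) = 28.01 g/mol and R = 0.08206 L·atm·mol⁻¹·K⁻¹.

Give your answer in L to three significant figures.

3.51 L

n(CO) = 20.90 / 28.01 = 0.7462 mol
n(CO2) = (2/2) × 0.7462 = 0.7462 mol
V = nRT/P = 0.7462 × 0.08206 × 934.15 / 16.3 = 3.509 L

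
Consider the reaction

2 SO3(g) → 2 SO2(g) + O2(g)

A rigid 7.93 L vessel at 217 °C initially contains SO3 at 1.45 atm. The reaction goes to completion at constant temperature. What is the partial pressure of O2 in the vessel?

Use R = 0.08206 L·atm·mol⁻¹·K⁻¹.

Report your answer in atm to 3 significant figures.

n(SO3)₀ = PV/RT = (1.45 × 7.93) / (0.08206 × 490.15) = 0.2859 mol
n(O2) = (1/2) × 0.2859 = 0.1429 mol
P(O2) = nRT/V = 0.1429 × 0.08206 × 490.15 / 7.93 = 0.7248 atm

0.725 atm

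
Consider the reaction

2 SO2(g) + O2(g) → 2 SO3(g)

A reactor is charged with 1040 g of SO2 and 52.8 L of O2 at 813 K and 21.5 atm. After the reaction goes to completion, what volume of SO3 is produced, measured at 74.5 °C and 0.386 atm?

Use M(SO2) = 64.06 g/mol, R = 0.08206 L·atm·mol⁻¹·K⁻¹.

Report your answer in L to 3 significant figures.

n(SO2) = 1040 / 64.06 = 16.23 mol
n(O2) = PV/RT = (21.5 × 52.8) / (0.08206 × 813) = 17.02 mol
For 16.23 mol SO2, stoichiometry requires (1/2) × 16.23 = 8.115 mol O2; 17.02 mol is available, so SO2 is limiting.
n(SO3) = (2/2) × 16.23 = 16.23 mol
V(SO3) = nRT/P = 16.23 × 0.08206 × 347.65 / 0.386 = 1200 L

1200 L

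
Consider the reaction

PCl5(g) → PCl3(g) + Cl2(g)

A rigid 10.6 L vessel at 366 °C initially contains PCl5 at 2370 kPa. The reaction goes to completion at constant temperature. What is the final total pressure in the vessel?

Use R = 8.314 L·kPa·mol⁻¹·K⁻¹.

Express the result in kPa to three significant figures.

Since T and V are fixed, P_final/P_initial = n_final/n_initial = 2/1.
P_final = (2/1) × 2370 = 4740 kPa

4740 kPa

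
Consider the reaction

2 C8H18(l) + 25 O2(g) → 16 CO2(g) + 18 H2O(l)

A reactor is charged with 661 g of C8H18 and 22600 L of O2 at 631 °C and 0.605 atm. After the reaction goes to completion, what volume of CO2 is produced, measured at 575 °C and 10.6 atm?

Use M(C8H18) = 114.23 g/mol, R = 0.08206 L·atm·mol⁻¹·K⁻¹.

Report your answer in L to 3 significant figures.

304 L

n(C8H18) = 661 / 114.23 = 5.787 mol
n(O2) = PV/RT = (0.605 × 22600) / (0.08206 × 904.15) = 184.3 mol
For 5.787 mol C8H18, stoichiometry requires (25/2) × 5.787 = 72.34 mol O2; 184.3 mol is available, so C8H18 is limiting.
n(CO2) = (16/2) × 5.787 = 46.30 mol
V(CO2) = nRT/P = 46.30 × 0.08206 × 848.15 / 10.6 = 304.0 L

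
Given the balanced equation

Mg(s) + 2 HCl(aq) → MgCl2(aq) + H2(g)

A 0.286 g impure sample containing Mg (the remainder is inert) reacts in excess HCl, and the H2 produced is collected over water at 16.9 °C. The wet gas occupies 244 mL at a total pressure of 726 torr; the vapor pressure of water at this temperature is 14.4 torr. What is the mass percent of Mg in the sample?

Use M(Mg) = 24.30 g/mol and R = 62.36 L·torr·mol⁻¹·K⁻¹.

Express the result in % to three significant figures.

81.6 %

P(H2) = 726 − 14.4 = 711.6 torr
n(H2) = PV/RT = (711.6 × 0.2440) / (62.36 × 290.05) = 0.009599 mol
n(Mg) = (1/1) × 0.009599 = 0.009599 mol
m(Mg) = 0.009599 × 24.30 = 0.2333 g
%Mg = 0.2333 / 0.286 × 100 = 81.57%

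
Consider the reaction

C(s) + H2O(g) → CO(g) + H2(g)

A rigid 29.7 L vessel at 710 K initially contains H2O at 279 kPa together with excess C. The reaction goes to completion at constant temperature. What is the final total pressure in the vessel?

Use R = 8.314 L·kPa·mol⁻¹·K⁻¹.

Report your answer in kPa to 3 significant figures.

558 kPa

Rigid vessel, constant T ⇒ P scales with total gas moles (1 → 2).
P_final = (2/1) × 279 = 558.0 kPa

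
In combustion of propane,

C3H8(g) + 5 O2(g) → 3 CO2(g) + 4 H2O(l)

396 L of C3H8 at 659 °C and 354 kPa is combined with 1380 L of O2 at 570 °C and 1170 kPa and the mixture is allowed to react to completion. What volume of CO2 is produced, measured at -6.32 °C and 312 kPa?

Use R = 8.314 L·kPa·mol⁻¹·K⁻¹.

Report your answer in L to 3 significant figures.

n(C3H8) = PV/RT = (354 × 396) / (8.314 × 932.15) = 18.09 mol
n(O2) = PV/RT = (1170 × 1380) / (8.314 × 843.15) = 230.3 mol
For 18.09 mol C3H8, stoichiometry requires (5/1) × 18.09 = 90.45 mol O2; 230.3 mol is available, so C3H8 is limiting.
n(CO2) = (3/1) × 18.09 = 54.27 mol
V(CO2) = nRT/P = 54.27 × 8.314 × 266.83 / 312 = 385.9 L

386 L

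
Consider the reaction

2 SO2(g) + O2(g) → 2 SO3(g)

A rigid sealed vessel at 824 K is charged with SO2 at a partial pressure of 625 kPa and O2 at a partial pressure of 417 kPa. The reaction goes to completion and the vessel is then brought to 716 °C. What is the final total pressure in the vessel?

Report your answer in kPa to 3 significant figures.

876 kPa

Because the vessel is rigid and T is held at 824 K, work the stoichiometry in partial pressures (P_i = n_iRT/V).
P(O2) required for 625 kPa of SO2 = (1/2) × 625 = 312.5 kPa; available 417 kPa, so SO2 is limiting.
P(O2) remaining = 417 − (1/2) × 625 = 104.5 kPa
P(gaseous products) = (2)/2 × 625 = 625.0 kPa
P_total at 824 K = 104.5 + 625.0 = 729.5 kPa
Scaling to 716 °C: P = 729.5 × 989.15/824 = 875.7 kPa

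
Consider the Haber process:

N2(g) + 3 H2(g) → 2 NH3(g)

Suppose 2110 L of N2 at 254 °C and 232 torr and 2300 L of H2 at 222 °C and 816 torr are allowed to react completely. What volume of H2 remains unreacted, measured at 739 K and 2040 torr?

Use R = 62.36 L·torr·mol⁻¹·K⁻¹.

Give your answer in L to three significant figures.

n(N2) = PV/RT = (232 × 2110) / (62.36 × 527.15) = 14.89 mol
n(H2) = PV/RT = (816 × 2300) / (62.36 × 495.15) = 60.78 mol
For 14.89 mol N2, stoichiometry requires (3/1) × 14.89 = 44.67 mol H2; 60.78 mol is available, so N2 is limiting.
n(H2) consumed = (3/1) × 14.89 = 44.67 mol; remaining = 60.78 − 44.67 = 16.11 mol
V(H2) = nRT/P = 16.11 × 62.36 × 739 / 2040 = 363.9 L

364 L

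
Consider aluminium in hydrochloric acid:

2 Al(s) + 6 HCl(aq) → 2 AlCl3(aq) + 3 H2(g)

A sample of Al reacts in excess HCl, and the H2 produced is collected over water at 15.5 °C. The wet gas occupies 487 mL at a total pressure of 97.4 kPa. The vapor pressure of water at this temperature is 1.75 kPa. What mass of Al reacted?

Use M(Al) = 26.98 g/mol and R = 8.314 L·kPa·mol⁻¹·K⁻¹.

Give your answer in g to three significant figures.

0.349 g

P(H2) = 97.4 − 1.75 = 95.65 kPa
n(H2) = PV/RT = (95.65 × 0.4870) / (8.314 × 288.65) = 0.01941 mol
n(Al) = (2/3) × 0.01941 = 0.01294 mol
m(Al) = 0.01294 × 26.98 = 0.3491 g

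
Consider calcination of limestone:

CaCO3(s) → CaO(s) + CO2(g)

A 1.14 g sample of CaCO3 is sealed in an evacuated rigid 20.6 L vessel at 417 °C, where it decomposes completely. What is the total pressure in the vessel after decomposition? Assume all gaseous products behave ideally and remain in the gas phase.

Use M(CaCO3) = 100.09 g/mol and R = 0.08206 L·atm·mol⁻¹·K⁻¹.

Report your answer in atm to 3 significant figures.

0.0313 atm

n(CaCO3) = 1.14 / 100.09 = 0.01139 mol
n(gas produced) = (1/1) × 0.01139 = 0.01139 mol
P = nRT/V = 0.01139 × 0.08206 × 690.15 / 20.6 = 0.03131 atm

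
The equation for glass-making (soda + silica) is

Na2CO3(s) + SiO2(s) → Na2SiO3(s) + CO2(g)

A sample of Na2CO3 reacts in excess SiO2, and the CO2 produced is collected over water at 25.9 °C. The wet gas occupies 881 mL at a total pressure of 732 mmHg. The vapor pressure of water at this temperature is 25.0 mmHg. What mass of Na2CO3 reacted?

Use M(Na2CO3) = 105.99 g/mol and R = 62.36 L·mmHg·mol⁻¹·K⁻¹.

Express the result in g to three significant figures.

P(CO2) = 732 − 25.0 = 707.0 mmHg
n(CO2) = PV/RT = (707.0 × 0.8810) / (62.36 × 299.05) = 0.03340 mol
n(Na2CO3) = (1/1) × 0.03340 = 0.03340 mol
m(Na2CO3) = 0.03340 × 105.99 = 3.540 g

3.54 g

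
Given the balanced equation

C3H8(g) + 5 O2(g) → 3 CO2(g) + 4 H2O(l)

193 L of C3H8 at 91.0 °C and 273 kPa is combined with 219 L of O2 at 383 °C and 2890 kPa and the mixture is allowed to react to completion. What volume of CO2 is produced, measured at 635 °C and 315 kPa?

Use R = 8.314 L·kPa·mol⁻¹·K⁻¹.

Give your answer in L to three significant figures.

1250 L

n(C3H8) = PV/RT = (273 × 193) / (8.314 × 364.15) = 17.40 mol
n(O2) = PV/RT = (2890 × 219) / (8.314 × 656.15) = 116.0 mol
For 17.40 mol C3H8, stoichiometry requires (5/1) × 17.40 = 87.00 mol O2; 116.0 mol is available, so C3H8 is limiting.
n(CO2) = (3/1) × 17.40 = 52.20 mol
V(CO2) = nRT/P = 52.20 × 8.314 × 908.15 / 315 = 1251 L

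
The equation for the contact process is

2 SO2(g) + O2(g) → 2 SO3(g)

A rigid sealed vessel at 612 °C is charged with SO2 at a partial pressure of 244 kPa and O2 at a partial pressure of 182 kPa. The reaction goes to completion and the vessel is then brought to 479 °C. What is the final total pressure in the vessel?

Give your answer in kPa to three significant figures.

258 kPa

With V and T fixed, P_i ∝ n_i, so the mole ratios apply directly to partial pressures at 612 °C.
P(O2) required for 244 kPa of SO2 = (1/2) × 244 = 122.0 kPa; available 182 kPa, so SO2 is limiting.
P(O2) remaining = 182 − (1/2) × 244 = 60.00 kPa
P(gaseous products) = (2)/2 × 244 = 244.0 kPa
P_total at 612 °C = 60.00 + 244.0 = 304.0 kPa
Scaling to 479 °C: P = 304.0 × 752.15/885.15 = 258.3 kPa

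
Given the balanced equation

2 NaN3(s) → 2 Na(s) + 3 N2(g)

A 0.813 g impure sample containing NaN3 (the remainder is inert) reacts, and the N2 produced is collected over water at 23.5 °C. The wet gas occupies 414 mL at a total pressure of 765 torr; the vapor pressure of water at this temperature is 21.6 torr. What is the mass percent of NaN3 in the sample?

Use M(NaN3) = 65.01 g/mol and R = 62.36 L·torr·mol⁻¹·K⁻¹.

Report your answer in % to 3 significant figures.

P(N2) = 765 − 21.6 = 743.4 torr
n(N2) = PV/RT = (743.4 × 0.4140) / (62.36 × 296.65) = 0.01664 mol
n(NaN3) = (2/3) × 0.01664 = 0.01109 mol
m(NaN3) = 0.01109 × 65.01 = 0.7210 g
%NaN3 = 0.7210 / 0.813 × 100 = 88.68%

88.7 %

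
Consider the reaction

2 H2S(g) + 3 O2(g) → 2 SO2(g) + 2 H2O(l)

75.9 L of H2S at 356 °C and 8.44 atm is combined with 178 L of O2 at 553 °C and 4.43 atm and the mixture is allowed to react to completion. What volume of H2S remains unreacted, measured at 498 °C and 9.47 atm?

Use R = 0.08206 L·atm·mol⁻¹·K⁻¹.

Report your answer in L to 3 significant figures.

31.1 L

n(H2S) = PV/RT = (8.44 × 75.9) / (0.08206 × 629.15) = 12.41 mol
n(O2) = PV/RT = (4.43 × 178) / (0.08206 × 826.15) = 11.63 mol
For 12.41 mol H2S, stoichiometry requires (3/2) × 12.41 = 18.62 mol O2; 11.63 mol is available, so O2 is limiting.
n(H2S) consumed = (2/3) × 11.63 = 7.753 mol; remaining = 12.41 − 7.753 = 4.657 mol
V(H2S) = nRT/P = 4.657 × 0.08206 × 771.15 / 9.47 = 31.12 L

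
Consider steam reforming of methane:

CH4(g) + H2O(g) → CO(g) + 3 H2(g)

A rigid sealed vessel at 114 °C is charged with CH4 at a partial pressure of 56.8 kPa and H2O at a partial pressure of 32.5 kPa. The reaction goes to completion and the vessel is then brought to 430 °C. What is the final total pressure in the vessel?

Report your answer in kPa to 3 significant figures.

280 kPa

Because the vessel is rigid and T is held at 114 °C, work the stoichiometry in partial pressures (P_i = n_iRT/V).
P(H2O) required for 56.8 kPa of CH4 = (1/1) × 56.8 = 56.80 kPa; available 32.5 kPa, so H2O is limiting.
P(CH4) remaining = 56.8 − (1/1) × 32.5 = 24.30 kPa
P(gaseous products) = (1+3)/1 × 32.5 = 130.0 kPa
P_total at 114 °C = 24.30 + 130.0 = 154.3 kPa
Scaling to 430 °C: P = 154.3 × 703.15/387.15 = 280.2 kPa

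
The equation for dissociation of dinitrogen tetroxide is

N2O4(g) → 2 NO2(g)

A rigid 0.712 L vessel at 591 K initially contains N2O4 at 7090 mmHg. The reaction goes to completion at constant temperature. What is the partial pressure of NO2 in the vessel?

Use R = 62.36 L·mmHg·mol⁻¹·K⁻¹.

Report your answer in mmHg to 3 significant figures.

14200 mmHg

n(N2O4)₀ = PV/RT = (7090 × 0.712) / (62.36 × 591) = 0.1370 mol
n(NO2) = (2/1) × 0.1370 = 0.2740 mol
P(NO2) = nRT/V = 0.2740 × 62.36 × 591 / 0.712 = 14180 mmHg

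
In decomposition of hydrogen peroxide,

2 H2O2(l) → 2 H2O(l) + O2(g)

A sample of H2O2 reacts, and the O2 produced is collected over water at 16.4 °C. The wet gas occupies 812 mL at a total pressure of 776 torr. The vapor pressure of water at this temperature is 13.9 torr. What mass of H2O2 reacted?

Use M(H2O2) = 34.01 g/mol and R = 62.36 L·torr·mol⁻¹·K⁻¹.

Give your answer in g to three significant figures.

P(O2) = 776 − 13.9 = 762.1 torr
n(O2) = PV/RT = (762.1 × 0.8120) / (62.36 × 289.55) = 0.03427 mol
n(H2O2) = (2/1) × 0.03427 = 0.06854 mol
m(H2O2) = 0.06854 × 34.01 = 2.331 g

2.33 g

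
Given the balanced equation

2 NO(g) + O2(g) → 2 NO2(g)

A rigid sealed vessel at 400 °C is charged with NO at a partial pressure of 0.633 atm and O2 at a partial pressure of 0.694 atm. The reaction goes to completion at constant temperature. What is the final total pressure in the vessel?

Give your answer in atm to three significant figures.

Because the vessel is rigid and T is held at 400 °C, work the stoichiometry in partial pressures (P_i = n_iRT/V).
P(O2) required for 0.633 atm of NO = (1/2) × 0.633 = 0.3165 atm; available 0.694 atm, so NO is limiting.
P(O2) remaining = 0.694 − (1/2) × 0.633 = 0.3775 atm
P(gaseous products) = (2)/2 × 0.633 = 0.6330 atm
P_total at 400 °C = 0.3775 + 0.6330 = 1.010 atm

1.01 atm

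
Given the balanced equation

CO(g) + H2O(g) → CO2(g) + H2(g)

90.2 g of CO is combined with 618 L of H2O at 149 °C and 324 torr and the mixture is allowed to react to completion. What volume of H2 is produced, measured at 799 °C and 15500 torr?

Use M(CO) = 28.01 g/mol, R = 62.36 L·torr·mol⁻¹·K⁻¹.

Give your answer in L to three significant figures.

n(CO) = 90.2 / 28.01 = 3.220 mol
n(H2O) = PV/RT = (324 × 618) / (62.36 × 422.15) = 7.606 mol
For 3.220 mol CO, stoichiometry requires (1/1) × 3.220 = 3.220 mol H2O; 7.606 mol is available, so CO is limiting.
n(H2) = (1/1) × 3.220 = 3.220 mol
V(H2) = nRT/P = 3.220 × 62.36 × 1072.15 / 15500 = 13.89 L

13.9 L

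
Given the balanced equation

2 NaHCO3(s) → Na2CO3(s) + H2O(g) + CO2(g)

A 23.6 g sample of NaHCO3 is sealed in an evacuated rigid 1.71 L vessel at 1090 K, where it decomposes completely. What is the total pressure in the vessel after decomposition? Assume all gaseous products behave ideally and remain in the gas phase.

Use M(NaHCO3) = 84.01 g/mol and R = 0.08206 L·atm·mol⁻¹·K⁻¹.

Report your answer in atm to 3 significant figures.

n(NaHCO3) = 23.6 / 84.01 = 0.2809 mol
n(gas produced) = (2/2) × 0.2809 = 0.2809 mol
P = nRT/V = 0.2809 × 0.08206 × 1090 / 1.71 = 14.69 atm

14.7 atm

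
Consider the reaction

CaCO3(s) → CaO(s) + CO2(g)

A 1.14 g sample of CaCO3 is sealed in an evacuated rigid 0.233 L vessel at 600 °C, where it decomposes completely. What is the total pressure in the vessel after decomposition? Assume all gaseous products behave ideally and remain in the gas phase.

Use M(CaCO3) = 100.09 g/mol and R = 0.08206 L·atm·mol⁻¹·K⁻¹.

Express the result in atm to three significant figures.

n(CaCO3) = 1.14 / 100.09 = 0.01139 mol
n(gas produced) = (1/1) × 0.01139 = 0.01139 mol
P = nRT/V = 0.01139 × 0.08206 × 873.15 / 0.233 = 3.503 atm

3.50 atm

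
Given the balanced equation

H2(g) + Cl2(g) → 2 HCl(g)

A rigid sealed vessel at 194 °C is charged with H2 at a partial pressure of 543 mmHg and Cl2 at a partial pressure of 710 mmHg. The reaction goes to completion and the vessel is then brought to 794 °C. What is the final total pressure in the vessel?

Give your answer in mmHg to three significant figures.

2860 mmHg

With V and T fixed, P_i ∝ n_i, so the mole ratios apply directly to partial pressures at 194 °C.
P(Cl2) required for 543 mmHg of H2 = (1/1) × 543 = 543.0 mmHg; available 710 mmHg, so H2 is limiting.
P(Cl2) remaining = 710 − (1/1) × 543 = 167.0 mmHg
P(gaseous products) = (2)/1 × 543 = 1086 mmHg
P_total at 194 °C = 167.0 + 1086 = 1253 mmHg
Scaling to 794 °C: P = 1253 × 1067.15/467.15 = 2862 mmHg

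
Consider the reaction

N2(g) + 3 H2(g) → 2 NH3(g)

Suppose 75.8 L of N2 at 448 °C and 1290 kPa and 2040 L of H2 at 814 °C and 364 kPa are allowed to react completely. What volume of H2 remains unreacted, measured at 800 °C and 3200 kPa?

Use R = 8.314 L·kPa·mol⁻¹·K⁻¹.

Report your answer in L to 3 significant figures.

92.6 L

n(N2) = PV/RT = (1290 × 75.8) / (8.314 × 721.15) = 16.31 mol
n(H2) = PV/RT = (364 × 2040) / (8.314 × 1087.15) = 82.15 mol
For 16.31 mol N2, stoichiometry requires (3/1) × 16.31 = 48.93 mol H2; 82.15 mol is available, so N2 is limiting.
n(H2) consumed = (3/1) × 16.31 = 48.93 mol; remaining = 82.15 − 48.93 = 33.22 mol
V(H2) = nRT/P = 33.22 × 8.314 × 1073.15 / 3200 = 92.62 L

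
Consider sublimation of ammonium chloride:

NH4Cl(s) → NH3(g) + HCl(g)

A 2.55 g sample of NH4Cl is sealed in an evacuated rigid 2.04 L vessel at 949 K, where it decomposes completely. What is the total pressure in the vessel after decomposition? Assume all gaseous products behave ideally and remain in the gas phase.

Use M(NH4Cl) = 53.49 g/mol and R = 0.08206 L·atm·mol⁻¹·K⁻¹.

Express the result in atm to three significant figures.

n(NH4Cl) = 2.55 / 53.49 = 0.04767 mol
n(gas produced) = (2/1) × 0.04767 = 0.09534 mol
P = nRT/V = 0.09534 × 0.08206 × 949 / 2.04 = 3.640 atm

3.64 atm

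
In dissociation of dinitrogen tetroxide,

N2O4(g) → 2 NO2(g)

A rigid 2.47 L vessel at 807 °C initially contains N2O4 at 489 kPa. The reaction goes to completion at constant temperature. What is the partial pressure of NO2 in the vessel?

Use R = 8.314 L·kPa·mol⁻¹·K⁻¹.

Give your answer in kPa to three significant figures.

978 kPa

n(N2O4)₀ = PV/RT = (489 × 2.47) / (8.314 × 1080.15) = 0.1345 mol
n(NO2) = (2/1) × 0.1345 = 0.2690 mol
P(NO2) = nRT/V = 0.2690 × 8.314 × 1080.15 / 2.47 = 978.0 kPa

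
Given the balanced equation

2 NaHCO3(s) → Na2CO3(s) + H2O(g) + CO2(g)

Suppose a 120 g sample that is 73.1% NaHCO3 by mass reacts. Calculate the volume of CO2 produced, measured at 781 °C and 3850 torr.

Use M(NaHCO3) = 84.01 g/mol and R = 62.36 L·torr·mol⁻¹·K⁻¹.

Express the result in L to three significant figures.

8.91 L

mass of NaHCO3 = 120 × 73.1/100 = 87.72 g
n(NaHCO3) = 87.72 / 84.01 = 1.044 mol
n(CO2) = (1/2) × 1.044 = 0.5220 mol
V = nRT/P = 0.5220 × 62.36 × 1054.15 / 3850 = 8.913 L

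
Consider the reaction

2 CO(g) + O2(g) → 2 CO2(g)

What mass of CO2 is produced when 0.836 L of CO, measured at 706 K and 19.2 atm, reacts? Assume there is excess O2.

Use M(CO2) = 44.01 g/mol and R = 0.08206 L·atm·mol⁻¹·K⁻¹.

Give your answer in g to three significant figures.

n(CO) = PV/RT = (19.2 × 0.836) / (0.08206 × 706) = 0.2771 mol
n(CO2) = (2/2) × 0.2771 = 0.2771 mol
m(CO2) = 0.2771 × 44.01 = 12.20 g

12.2 g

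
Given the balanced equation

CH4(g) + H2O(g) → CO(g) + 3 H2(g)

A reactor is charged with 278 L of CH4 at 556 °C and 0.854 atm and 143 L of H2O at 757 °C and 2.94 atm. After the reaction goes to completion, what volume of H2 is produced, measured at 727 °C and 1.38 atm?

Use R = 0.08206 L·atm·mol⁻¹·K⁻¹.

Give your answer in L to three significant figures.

623 L

n(CH4) = PV/RT = (0.854 × 278) / (0.08206 × 829.15) = 3.489 mol
n(H2O) = PV/RT = (2.94 × 143) / (0.08206 × 1030.15) = 4.973 mol
For 3.489 mol CH4, stoichiometry requires (1/1) × 3.489 = 3.489 mol H2O; 4.973 mol is available, so CH4 is limiting.
n(H2) = (3/1) × 3.489 = 10.47 mol
V(H2) = nRT/P = 10.47 × 0.08206 × 1000.15 / 1.38 = 622.7 L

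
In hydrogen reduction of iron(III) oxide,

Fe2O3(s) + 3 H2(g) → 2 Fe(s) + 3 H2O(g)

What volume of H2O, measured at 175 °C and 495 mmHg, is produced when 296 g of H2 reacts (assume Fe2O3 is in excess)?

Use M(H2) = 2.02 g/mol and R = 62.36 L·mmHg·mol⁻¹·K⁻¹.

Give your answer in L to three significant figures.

n(H2) = 296.0 / 2.02 = 146.5 mol
n(H2O) = (3/3) × 146.5 = 146.5 mol
V = nRT/P = 146.5 × 62.36 × 448.15 / 495 = 8271 L

8270 L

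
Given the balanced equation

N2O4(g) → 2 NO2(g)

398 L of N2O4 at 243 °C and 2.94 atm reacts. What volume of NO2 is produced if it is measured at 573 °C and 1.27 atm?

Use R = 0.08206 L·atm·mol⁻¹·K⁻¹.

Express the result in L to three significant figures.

3020 L

n(N2O4) = PV/RT = (2.94 × 398) / (0.08206 × 516.15) = 27.63 mol
n(NO2) = (2/1) × 27.63 = 55.26 mol
V = nRT/P = 55.26 × 0.08206 × 846.15 / 1.27 = 3021 L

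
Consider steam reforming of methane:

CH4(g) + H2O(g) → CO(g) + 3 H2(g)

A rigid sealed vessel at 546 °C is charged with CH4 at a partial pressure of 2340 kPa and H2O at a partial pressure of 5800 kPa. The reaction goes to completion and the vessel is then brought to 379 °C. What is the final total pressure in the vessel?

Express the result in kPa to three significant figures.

10200 kPa

Because the vessel is rigid and T is held at 546 °C, work the stoichiometry in partial pressures (P_i = n_iRT/V).
P(H2O) required for 2340 kPa of CH4 = (1/1) × 2340 = 2340 kPa; available 5800 kPa, so CH4 is limiting.
P(H2O) remaining = 5800 − (1/1) × 2340 = 3460 kPa
P(gaseous products) = (1+3)/1 × 2340 = 9360 kPa
P_total at 546 °C = 3460 + 9360 = 12820 kPa
Scaling to 379 °C: P = 12820 × 652.15/819.15 = 10210 kPa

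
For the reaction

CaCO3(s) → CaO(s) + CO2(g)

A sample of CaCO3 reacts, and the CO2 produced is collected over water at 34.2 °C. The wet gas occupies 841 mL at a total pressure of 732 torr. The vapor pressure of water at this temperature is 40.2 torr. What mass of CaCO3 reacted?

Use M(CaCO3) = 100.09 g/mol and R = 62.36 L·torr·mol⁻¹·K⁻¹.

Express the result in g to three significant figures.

P(CO2) = 732 − 40.2 = 691.8 torr
n(CO2) = PV/RT = (691.8 × 0.8410) / (62.36 × 307.35) = 0.03036 mol
n(CaCO3) = (1/1) × 0.03036 = 0.03036 mol
m(CaCO3) = 0.03036 × 100.09 = 3.039 g

3.04 g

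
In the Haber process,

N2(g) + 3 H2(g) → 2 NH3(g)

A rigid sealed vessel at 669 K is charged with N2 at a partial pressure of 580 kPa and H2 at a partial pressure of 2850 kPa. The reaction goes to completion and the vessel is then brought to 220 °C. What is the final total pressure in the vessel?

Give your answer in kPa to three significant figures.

Because the vessel is rigid and T is held at 669 K, work the stoichiometry in partial pressures (P_i = n_iRT/V).
P(H2) required for 580 kPa of N2 = (3/1) × 580 = 1740 kPa; available 2850 kPa, so N2 is limiting.
P(H2) remaining = 2850 − (3/1) × 580 = 1110 kPa
P(gaseous products) = (2)/1 × 580 = 1160 kPa
P_total at 669 K = 1110 + 1160 = 2270 kPa
Scaling to 220 °C: P = 2270 × 493.15/669 = 1673 kPa

1670 kPa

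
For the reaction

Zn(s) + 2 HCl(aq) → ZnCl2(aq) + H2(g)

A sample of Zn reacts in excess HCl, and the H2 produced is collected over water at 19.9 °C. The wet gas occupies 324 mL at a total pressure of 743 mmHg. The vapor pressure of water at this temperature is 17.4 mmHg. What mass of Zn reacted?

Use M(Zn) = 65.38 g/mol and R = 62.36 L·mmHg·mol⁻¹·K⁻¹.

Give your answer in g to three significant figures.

P(H2) = 743 − 17.4 = 725.6 mmHg
n(H2) = PV/RT = (725.6 × 0.3240) / (62.36 × 293.05) = 0.01286 mol
n(Zn) = (1/1) × 0.01286 = 0.01286 mol
m(Zn) = 0.01286 × 65.38 = 0.8408 g

0.841 g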